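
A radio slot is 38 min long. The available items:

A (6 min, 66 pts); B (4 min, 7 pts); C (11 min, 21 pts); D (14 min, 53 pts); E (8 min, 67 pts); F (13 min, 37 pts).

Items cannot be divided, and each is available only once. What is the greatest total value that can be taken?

193 pts

Check high-value combinations within 38 min:
- A+B+D+E: duration 6+4+14+8=32, value 66+7+53+67=193
- A+C+E+F: duration 6+11+8+13=38, value 66+21+67+37=191
- A+D+E: duration 6+14+8=28, value 66+53+67=186
- A+B+E+F: duration 6+4+8+13=31, value 66+7+67+37=177
- A+E+F: duration 6+8+13=27, value 66+67+37=170
Best: 193 pts.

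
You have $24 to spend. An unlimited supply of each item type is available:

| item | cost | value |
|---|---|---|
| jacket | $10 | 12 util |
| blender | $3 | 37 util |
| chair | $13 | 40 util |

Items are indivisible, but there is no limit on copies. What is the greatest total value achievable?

296 util

Best value-per-unit is blender at 37/3, and filling with it alone uses cost 8×3=24. No mix of the others beats 8×37 = 296.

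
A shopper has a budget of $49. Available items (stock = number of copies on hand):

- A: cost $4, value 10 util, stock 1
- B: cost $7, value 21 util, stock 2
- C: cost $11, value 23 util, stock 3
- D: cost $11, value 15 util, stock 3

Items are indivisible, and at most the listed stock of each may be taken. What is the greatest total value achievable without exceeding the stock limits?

Top feasible selections:
- 2×B + 3×C: cost 47, value 111
- 2×B + 2×C + 1×D: cost 47, value 103
Best: 111 util.

111 util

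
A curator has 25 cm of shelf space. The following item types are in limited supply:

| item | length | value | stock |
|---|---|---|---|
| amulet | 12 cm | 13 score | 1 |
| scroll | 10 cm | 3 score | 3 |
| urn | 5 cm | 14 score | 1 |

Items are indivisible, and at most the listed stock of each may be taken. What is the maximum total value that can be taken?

27 score

Best selections within length 25 and stock limits:
- 1×amulet + 1×urn: length 17, value 27
- 2×scroll + 1×urn: length 25, value 20
- 1×scroll + 1×urn: length 15, value 17
- 1×amulet + 1×scroll: length 22, value 16
Best: 27 score.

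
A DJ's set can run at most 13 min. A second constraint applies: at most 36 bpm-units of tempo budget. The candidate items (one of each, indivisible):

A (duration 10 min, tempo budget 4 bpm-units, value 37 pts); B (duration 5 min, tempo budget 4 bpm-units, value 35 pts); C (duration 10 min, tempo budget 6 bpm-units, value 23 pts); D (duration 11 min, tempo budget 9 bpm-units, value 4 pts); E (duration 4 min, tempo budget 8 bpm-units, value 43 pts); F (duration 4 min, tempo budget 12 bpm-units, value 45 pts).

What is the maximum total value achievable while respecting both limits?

123 pts

Feasible sets respecting both limits:
- B+E+F: duration 13, tempo budget 24, value 123
- E+F: duration 8, tempo budget 20, value 88
- B+F: duration 9, tempo budget 16, value 80
Best: 123 pts.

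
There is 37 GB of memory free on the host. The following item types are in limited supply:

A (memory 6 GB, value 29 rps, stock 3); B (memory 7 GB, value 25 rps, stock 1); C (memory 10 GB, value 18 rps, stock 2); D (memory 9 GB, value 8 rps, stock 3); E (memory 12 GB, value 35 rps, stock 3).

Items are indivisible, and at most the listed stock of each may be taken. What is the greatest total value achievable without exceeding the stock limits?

147 rps

Best selections within memory 37 and stock limits:
- 3×A + 1×B + 1×E: memory 37, value 147
- 3×A + 1×B + 1×C: memory 35, value 130
Best: 147 rps.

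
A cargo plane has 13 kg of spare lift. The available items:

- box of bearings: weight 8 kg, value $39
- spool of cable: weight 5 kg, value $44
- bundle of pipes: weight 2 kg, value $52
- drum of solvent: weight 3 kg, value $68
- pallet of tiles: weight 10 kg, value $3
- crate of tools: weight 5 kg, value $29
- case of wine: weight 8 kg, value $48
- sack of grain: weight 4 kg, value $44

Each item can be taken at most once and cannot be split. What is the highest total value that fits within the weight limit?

$168

Check high-value combinations within 13 kg:
- bundle of pipes+drum of solvent+case of wine: weight 2+3+8=13, value 52+68+48=168
- bundle of pipes+drum of solvent+sack of grain: weight 2+3+4=9, value 52+68+44=164
- spool of cable+bundle of pipes+drum of solvent: weight 5+2+3=10, value 44+52+68=164
Best: $168.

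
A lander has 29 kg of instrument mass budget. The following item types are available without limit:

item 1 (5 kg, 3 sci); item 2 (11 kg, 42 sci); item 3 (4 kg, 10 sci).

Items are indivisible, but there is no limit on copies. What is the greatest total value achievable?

94 sci

Best value-per-unit is item 2 at 42/11; filling with it alone gives 2×42 = 84.
Optimal mix: 2×item 2 + 1×item 3 → mass 26, value 94.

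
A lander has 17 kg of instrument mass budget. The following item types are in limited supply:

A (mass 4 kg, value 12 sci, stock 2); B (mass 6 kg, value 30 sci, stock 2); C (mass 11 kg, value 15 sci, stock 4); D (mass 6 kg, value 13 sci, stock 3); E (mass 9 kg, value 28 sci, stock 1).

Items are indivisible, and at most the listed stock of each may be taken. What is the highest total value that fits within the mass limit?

Top feasible selections:
- 1×A + 2×B: mass 16, value 72
- 2×B: mass 12, value 60
- 1×B + 1×E: mass 15, value 58
Best: 72 sci.

72 sci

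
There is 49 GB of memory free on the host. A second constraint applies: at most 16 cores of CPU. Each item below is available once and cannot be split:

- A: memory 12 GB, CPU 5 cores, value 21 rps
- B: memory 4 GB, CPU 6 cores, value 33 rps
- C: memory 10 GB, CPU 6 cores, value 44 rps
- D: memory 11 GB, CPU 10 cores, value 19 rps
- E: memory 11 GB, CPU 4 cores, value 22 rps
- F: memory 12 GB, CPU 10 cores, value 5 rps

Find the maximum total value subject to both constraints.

Feasible sets respecting both limits:
- B+C+E: memory 25, CPU 16, value 99
- A+C+E: memory 33, CPU 15, value 87
- B+C: memory 14, CPU 12, value 77
- A+B+E: memory 27, CPU 15, value 76
Best: 99 rps.

99 rps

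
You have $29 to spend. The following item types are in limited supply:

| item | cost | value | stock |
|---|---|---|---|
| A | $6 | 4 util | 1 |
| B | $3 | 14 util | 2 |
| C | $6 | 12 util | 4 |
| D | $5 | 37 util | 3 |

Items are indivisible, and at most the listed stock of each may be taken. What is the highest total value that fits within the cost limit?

151 util

Top feasible selections:
- 2×B + 1×C + 3×D: cost 27, value 151
- 1×A + 2×B + 3×D: cost 27, value 143
Best: 151 util.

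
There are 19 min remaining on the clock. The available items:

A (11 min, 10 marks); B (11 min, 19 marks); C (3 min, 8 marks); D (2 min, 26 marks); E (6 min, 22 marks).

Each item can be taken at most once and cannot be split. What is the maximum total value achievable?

Check high-value combinations within 19 min:
- B+D+E: time 11+2+6=19, value 19+26+22=67
- A+D+E: time 11+2+6=19, value 10+26+22=58
- C+D+E: time 3+2+6=11, value 8+26+22=56
Best: 67 marks.

67 marks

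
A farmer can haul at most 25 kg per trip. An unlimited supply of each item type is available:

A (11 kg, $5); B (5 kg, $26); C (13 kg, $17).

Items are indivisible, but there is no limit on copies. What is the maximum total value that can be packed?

$130

Best value-per-unit is B at 26/5, and filling with it alone uses weight 5×5=25. No mix of the others beats 5×26 = 130.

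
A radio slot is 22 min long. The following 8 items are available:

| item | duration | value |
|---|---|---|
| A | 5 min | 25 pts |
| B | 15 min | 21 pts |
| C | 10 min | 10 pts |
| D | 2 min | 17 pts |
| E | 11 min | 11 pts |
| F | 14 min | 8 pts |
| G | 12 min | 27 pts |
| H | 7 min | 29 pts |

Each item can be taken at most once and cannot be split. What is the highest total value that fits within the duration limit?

73 pts

Check high-value combinations within 22 min:
- D+G+H: duration 2+12+7=21, value 17+27+29=73
- A+D+H: duration 5+2+7=14, value 25+17+29=71
- A+D+G: duration 5+2+12=19, value 25+17+27=69
- A+C+H: duration 5+10+7=22, value 25+10+29=64
Best: 73 pts.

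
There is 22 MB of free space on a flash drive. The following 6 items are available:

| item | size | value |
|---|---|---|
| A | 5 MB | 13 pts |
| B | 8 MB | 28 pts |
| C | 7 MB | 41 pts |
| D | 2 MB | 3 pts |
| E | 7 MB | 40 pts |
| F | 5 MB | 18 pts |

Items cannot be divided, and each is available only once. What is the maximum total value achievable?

Check high-value combinations within 22 MB:
- B+C+E: size 8+7+7=22, value 28+41+40=109
- C+D+E+F: size 7+2+7+5=21, value 41+3+40+18=102
- C+E+F: size 7+7+5=19, value 41+40+18=99
- A+C+D+E: size 5+7+2+7=21, value 13+41+3+40=97
Best: 109 pts.

109 pts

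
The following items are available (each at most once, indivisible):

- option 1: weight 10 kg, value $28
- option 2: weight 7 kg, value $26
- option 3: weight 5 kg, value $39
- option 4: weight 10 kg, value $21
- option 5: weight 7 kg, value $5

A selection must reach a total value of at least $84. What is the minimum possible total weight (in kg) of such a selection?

Subsets with value ≥ 84, sorted by total weight:
- option 1+option 2+option 3: weight 22, value 93
- option 2+option 3+option 4: weight 22, value 86
- option 1+option 3+option 4: weight 25, value 88
- option 1+option 2+option 3+option 5: weight 29, value 98
Minimum weight: 22 kg.

22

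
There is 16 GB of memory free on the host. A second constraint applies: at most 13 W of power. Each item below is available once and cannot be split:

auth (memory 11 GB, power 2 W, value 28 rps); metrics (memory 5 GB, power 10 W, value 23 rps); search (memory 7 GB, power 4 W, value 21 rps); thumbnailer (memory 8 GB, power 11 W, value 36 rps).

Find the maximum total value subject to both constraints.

51 rps

Feasible sets respecting both limits:
- auth+metrics: memory 16, power 12, value 51
- thumbnailer: memory 8, power 11, value 36
- auth: memory 11, power 2, value 28
- metrics: memory 5, power 10, value 23
Best: 51 rps.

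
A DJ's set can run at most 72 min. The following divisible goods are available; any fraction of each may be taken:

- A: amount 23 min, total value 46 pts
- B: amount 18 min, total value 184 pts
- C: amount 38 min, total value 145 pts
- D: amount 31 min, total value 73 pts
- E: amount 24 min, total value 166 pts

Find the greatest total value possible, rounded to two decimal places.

Take in order of value per unit:
- B (184/18 per unit): all 18 → value 184, running total 184.00
- E (166/24 per unit): all 24 → value 166, running total 350.00
- C (145/38 per unit): 30 of 38 → value 30×145/38 = 114.4737, running total 464.47
Total 464.47.

464.47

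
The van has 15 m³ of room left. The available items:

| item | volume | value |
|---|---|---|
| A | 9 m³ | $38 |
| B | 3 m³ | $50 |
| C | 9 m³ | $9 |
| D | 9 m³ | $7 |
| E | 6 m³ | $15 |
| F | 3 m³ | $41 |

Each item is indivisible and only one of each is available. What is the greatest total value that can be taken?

Check high-value combinations within 15 m³:
- A+B+F: volume 9+3+3=15, value 38+50+41=129
- B+E+F: volume 3+6+3=12, value 50+15+41=106
- B+C+F: volume 3+9+3=15, value 50+9+41=100
- B+D+F: volume 3+9+3=15, value 50+7+41=98
- B+F: volume 3+3=6, value 50+41=91
Best: $129.

$129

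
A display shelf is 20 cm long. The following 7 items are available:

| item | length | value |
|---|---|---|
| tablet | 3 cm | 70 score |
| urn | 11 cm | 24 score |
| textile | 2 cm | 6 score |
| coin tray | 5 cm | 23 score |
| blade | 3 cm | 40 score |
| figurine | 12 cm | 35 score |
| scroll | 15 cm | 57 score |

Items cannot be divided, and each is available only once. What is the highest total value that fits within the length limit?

This is a 0/1 knapsack; check combinations near the capacity.
- tablet+textile+blade+figurine: length 3+2+3+12=20, value 70+6+40+35=151
- tablet+blade+figurine: length 3+3+12=18, value 70+40+35=145
- tablet+urn+textile+blade: length 3+11+2+3=19, value 70+24+6+40=140
- tablet+textile+coin tray+blade: length 3+2+5+3=13, value 70+6+23+40=139
- tablet+urn+blade: length 3+11+3=17, value 70+24+40=134
Best: 151 score.

151 score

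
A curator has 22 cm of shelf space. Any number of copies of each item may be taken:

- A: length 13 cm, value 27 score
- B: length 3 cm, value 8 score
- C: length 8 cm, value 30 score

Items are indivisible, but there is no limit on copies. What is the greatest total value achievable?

76 score

Best value-per-unit is C at 30/8; filling with it alone gives 2×30 = 60.
Optimal mix: 2×B + 2×C → length 22, value 76.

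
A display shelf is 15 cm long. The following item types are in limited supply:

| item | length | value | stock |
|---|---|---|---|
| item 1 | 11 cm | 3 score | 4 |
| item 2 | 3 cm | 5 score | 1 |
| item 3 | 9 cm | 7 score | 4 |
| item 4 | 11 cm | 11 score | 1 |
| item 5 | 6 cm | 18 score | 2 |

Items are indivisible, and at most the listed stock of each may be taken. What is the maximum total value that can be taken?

41 score

Top feasible selections:
- 1×item 2 + 2×item 5: length 15, value 41
- 2×item 5: length 12, value 36
- 1×item 3 + 1×item 5: length 15, value 25
- 1×item 2 + 1×item 5: length 9, value 23
Best: 41 score.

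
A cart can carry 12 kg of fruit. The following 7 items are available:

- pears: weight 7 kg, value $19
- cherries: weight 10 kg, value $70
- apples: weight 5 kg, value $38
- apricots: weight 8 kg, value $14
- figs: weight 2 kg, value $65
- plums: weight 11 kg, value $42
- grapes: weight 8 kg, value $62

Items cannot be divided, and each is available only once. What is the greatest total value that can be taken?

Check high-value combinations within 12 kg:
- cherries+figs: weight 10+2=12, value 70+65=135
- figs+grapes: weight 2+8=10, value 65+62=127
- apples+figs: weight 5+2=7, value 38+65=103
- pears+figs: weight 7+2=9, value 19+65=84
Best: $135.

$135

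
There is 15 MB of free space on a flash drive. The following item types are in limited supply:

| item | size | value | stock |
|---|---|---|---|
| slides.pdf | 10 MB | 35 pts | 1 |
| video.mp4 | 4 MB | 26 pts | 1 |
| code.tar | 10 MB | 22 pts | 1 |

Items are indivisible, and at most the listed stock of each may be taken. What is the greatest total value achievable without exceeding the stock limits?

Top feasible selections:
- 1×slides.pdf + 1×video.mp4: size 14, value 61
- 1×video.mp4 + 1×code.tar: size 14, value 48
- 1×slides.pdf: size 10, value 35
Best: 61 pts.

61 pts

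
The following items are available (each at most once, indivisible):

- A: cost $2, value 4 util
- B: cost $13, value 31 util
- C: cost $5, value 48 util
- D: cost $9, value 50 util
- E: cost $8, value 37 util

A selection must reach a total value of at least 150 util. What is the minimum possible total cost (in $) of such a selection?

Subsets with value ≥ 150, sorted by total cost:
- B+C+D+E: cost 35, value 166
- A+B+C+D+E: cost 37, value 170
Minimum cost: 35 $.

35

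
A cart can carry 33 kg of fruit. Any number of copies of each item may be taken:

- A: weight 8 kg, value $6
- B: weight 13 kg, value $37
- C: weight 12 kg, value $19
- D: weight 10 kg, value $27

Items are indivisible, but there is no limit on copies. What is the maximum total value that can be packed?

Best value-per-unit is B at 37/13; filling with it alone gives 2×37 = 74.
Optimal mix: 1×B + 2×D → weight 33, value 91.

$91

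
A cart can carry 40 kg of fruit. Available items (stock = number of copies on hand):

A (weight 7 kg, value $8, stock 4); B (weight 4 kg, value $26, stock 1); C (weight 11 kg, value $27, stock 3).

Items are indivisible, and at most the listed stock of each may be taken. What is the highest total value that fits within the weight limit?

Top feasible selections:
- 1×B + 3×C: weight 37, value 107
- 2×A + 1×B + 2×C: weight 40, value 96
- 1×A + 3×C: weight 40, value 89
- 1×A + 1×B + 2×C: weight 33, value 88
Best: $107.

$107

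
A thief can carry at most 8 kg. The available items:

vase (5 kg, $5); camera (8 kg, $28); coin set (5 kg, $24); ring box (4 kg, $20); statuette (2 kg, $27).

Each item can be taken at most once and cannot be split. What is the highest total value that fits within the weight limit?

$51

Check high-value combinations within 8 kg:
- coin set+statuette: weight 5+2=7, value 24+27=51
- ring box+statuette: weight 4+2=6, value 20+27=47
- vase+statuette: weight 5+2=7, value 5+27=32
- camera: weight 8, value 28
- statuette: weight 2, value 27
Best: $51.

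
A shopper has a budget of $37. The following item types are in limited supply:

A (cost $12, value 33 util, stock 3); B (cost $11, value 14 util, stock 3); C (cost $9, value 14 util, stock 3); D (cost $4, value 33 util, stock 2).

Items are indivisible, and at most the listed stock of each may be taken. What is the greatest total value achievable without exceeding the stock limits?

132 util

Top feasible selections:
- 2×A + 2×D: cost 32, value 132
- 1×A + 1×C + 2×D: cost 29, value 113
- 1×A + 1×B + 2×D: cost 31, value 113
- 2×A + 1×C + 1×D: cost 37, value 113
Best: 132 util.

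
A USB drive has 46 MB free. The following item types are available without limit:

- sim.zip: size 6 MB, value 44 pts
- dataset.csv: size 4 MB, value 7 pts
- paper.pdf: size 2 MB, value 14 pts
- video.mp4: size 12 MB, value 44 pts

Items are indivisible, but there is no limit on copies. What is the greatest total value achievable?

Best value-per-unit is sim.zip at 44/6; filling with it alone gives 7×44 = 308.
Optimal mix: 7×sim.zip + 2×paper.pdf → size 46, value 336.

336 pts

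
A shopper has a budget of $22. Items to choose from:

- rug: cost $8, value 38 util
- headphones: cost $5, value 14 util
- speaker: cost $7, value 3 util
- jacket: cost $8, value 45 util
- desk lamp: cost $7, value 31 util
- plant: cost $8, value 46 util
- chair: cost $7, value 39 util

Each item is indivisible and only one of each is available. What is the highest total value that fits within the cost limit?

116 util

Check high-value combinations within $22:
- desk lamp+plant+chair: cost 7+8+7=22, value 31+46+39=116
- jacket+desk lamp+chair: cost 8+7+7=22, value 45+31+39=115
- rug+desk lamp+chair: cost 8+7+7=22, value 38+31+39=108
- headphones+jacket+plant: cost 5+8+8=21, value 14+45+46=105
- headphones+plant+chair: cost 5+8+7=20, value 14+46+39=99
Best: 116 util.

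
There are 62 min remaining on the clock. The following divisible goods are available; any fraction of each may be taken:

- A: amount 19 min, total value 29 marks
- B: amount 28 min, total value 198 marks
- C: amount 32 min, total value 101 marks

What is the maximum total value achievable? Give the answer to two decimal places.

302.05

Take in order of value per unit:
- B (198/28 per unit): all 28 → value 198, running total 198.00
- C (101/32 per unit): all 32 → value 101, running total 299.00
- A (29/19 per unit): 2 of 19 → value 2×29/19 = 3.0526, running total 302.05
Total 302.05.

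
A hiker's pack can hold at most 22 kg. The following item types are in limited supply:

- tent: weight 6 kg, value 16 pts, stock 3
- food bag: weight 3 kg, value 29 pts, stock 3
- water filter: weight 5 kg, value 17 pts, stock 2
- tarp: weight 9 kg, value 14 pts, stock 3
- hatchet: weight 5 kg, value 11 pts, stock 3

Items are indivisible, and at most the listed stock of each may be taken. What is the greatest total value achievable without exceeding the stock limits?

121 pts

Top feasible selections:
- 3×food bag + 2×water filter: weight 19, value 121
- 1×tent + 3×food bag + 1×water filter: weight 20, value 120
- 2×tent + 3×food bag: weight 21, value 119
Best: 121 pts.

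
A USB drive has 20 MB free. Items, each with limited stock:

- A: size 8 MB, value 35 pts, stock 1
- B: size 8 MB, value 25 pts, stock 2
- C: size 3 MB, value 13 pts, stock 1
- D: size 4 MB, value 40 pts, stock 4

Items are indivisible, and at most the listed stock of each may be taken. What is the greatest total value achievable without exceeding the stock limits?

173 pts

Best selections within size 20 and stock limits:
- 1×C + 4×D: size 19, value 173
- 4×D: size 16, value 160
Best: 173 pts.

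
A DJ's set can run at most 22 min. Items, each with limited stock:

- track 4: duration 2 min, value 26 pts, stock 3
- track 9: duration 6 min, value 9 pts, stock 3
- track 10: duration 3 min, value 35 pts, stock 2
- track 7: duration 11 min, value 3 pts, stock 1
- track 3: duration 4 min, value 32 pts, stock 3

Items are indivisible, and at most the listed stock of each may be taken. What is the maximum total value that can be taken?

Best selections within duration 22 and stock limits:
- 2×track 4 + 2×track 10 + 3×track 3: duration 22, value 218
- 3×track 4 + 2×track 10 + 2×track 3: duration 20, value 212
- 3×track 4 + 1×track 10 + 3×track 3: duration 21, value 209
Best: 218 pts.

218 pts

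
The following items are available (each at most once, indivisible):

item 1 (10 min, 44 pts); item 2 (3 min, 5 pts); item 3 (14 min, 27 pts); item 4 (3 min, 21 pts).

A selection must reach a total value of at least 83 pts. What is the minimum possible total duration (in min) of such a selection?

27

Subsets with value ≥ 83, sorted by total duration:
- item 1+item 3+item 4: duration 27, value 92
- item 1+item 2+item 3+item 4: duration 30, value 97
Minimum duration: 27 min.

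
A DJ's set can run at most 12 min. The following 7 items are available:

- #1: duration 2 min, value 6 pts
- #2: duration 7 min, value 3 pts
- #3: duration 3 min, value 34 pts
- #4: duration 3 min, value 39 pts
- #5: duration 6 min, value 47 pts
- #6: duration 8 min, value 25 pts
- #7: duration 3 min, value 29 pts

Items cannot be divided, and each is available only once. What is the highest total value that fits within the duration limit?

120 pts

Check high-value combinations within 12 min:
- #3+#4+#5: duration 3+3+6=12, value 34+39+47=120
- #4+#5+#7: duration 3+6+3=12, value 39+47+29=115
- #3+#5+#7: duration 3+6+3=12, value 34+47+29=110
- #1+#3+#4+#7: duration 2+3+3+3=11, value 6+34+39+29=108
Best: 120 pts.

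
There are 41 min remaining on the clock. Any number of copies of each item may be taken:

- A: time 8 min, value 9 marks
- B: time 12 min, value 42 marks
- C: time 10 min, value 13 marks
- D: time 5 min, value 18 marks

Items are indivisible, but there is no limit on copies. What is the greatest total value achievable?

Best value-per-unit is D at 18/5; filling with it alone gives 8×18 = 144.
Optimal mix: 3×B + 1×D → time 41, value 144.

144 marks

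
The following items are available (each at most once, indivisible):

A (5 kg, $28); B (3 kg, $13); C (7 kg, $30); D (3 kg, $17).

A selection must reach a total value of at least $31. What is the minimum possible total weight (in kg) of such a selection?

Subsets with value ≥ 31, sorted by total weight:
- A+D: weight 8, value 45
- A+B: weight 8, value 41
Minimum weight: 8 kg.

8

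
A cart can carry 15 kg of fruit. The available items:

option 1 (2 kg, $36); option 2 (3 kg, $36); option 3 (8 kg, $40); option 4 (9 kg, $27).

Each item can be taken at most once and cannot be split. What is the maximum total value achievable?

$112

This is a 0/1 knapsack; check combinations near the capacity.
- option 1+option 2+option 3: weight 2+3+8=13, value 36+36+40=112
- option 1+option 2+option 4: weight 2+3+9=14, value 36+36+27=99
- option 1+option 3: weight 2+8=10, value 36+40=76
- option 2+option 3: weight 3+8=11, value 36+40=76
Best: $112.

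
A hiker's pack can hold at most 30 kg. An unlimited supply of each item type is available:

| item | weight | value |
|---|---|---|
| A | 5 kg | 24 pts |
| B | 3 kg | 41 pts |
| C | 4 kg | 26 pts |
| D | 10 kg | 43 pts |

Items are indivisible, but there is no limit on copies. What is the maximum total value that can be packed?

Best value-per-unit is B at 41/3, and filling with it alone uses weight 10×3=30. No mix of the others beats 10×41 = 410.

410 pts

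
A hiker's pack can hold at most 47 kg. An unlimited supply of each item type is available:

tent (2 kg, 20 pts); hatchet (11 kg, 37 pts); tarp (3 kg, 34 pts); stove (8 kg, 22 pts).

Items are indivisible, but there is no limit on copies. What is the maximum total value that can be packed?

Best value-per-unit is tarp at 34/3; filling with it alone gives 15×34 = 510.
Optimal mix: 1×tent + 15×tarp → weight 47, value 530.

530 pts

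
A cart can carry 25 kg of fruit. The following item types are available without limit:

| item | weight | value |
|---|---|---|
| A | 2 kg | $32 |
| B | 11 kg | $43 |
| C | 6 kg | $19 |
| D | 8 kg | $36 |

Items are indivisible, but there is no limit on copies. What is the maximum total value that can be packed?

$384

Best value-per-unit is A at 32/2, and filling with it alone uses weight 12×2=24. No mix of the others beats 12×32 = 384.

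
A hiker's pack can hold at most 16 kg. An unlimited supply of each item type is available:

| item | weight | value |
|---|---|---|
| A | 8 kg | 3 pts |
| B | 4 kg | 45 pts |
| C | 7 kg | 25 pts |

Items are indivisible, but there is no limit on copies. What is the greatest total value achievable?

Best value-per-unit is B at 45/4, and filling with it alone uses weight 4×4=16. No mix of the others beats 4×45 = 180.

180 pts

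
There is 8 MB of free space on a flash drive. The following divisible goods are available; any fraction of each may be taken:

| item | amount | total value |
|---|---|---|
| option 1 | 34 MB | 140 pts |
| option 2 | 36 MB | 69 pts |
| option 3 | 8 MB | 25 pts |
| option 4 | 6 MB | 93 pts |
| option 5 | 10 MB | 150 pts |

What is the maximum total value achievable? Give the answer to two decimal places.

Take in order of value per unit:
- option 4 (93/6 per unit): all 6 → value 93, running total 93.00
- option 5 (150/10 per unit): 2 of 10 → value 2×150/10 = 30.0000, running total 123.00
Total 123.00.

123.00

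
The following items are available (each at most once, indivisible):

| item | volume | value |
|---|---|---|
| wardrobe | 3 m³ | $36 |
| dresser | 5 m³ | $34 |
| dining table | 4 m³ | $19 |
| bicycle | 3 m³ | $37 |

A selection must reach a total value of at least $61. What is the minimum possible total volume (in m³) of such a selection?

Subsets with value ≥ 61, sorted by total volume:
- wardrobe+bicycle: volume 6, value 73
- dresser+bicycle: volume 8, value 71
- wardrobe+dresser: volume 8, value 70
Minimum volume: 6 m³.

6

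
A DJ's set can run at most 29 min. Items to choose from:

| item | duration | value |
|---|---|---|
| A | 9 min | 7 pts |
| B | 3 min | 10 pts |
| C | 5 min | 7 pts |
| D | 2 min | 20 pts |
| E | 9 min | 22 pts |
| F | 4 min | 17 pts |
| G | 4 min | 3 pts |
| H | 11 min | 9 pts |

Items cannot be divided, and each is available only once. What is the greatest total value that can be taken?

79 pts

This is a 0/1 knapsack; check combinations near the capacity.
- B+C+D+E+F+G: duration 3+5+2+9+4+4=27, value 10+7+20+22+17+3=79
- B+D+E+F+H: duration 3+2+9+4+11=29, value 10+20+22+17+9=78
- B+C+D+E+F: duration 3+5+2+9+4=23, value 10+7+20+22+17=76
- A+B+D+E+F: duration 9+3+2+9+4=27, value 7+10+20+22+17=76
Best: 79 pts.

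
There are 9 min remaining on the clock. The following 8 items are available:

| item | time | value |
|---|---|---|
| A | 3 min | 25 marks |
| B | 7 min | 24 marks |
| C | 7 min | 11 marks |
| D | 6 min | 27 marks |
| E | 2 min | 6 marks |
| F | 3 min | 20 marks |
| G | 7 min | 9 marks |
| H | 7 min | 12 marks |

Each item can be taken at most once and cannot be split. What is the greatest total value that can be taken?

Check high-value combinations within 9 min:
- A+D: time 3+6=9, value 25+27=52
- A+E+F: time 3+2+3=8, value 25+6+20=51
- D+F: time 6+3=9, value 27+20=47
- A+F: time 3+3=6, value 25+20=45
- D+E: time 6+2=8, value 27+6=33
Best: 52 marks.

52 marks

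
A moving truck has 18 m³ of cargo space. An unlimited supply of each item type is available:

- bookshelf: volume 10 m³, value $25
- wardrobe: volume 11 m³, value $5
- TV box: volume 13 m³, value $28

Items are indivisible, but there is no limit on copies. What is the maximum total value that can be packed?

Best value-per-unit is bookshelf at 25/10; filling with it alone gives 1×25 = 25.
Optimal mix: 1×TV box → volume 13, value 28.

$28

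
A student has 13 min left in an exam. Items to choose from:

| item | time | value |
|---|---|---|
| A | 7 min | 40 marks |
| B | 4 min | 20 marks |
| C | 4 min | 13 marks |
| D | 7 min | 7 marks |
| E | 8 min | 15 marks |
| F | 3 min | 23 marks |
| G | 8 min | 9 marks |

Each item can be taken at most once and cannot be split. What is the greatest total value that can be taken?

63 marks

This is a 0/1 knapsack; check combinations near the capacity.
- A+F: time 7+3=10, value 40+23=63
- A+B: time 7+4=11, value 40+20=60
- B+C+F: time 4+4+3=11, value 20+13+23=56
Best: 63 marks.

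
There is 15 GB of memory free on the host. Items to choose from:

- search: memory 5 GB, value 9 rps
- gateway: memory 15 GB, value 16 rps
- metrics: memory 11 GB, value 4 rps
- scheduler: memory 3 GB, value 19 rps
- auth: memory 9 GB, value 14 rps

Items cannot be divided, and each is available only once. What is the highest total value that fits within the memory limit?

This is a 0/1 knapsack; check combinations near the capacity.
- scheduler+auth: memory 3+9=12, value 19+14=33
- search+scheduler: memory 5+3=8, value 9+19=28
- metrics+scheduler: memory 11+3=14, value 4+19=23
Best: 33 rps.

33 rps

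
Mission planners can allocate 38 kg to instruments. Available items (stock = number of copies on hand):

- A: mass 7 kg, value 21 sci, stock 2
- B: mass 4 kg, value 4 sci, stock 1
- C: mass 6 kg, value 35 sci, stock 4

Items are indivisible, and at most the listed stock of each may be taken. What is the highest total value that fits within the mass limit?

Best selections within mass 38 and stock limits:
- 2×A + 4×C: mass 38, value 182
- 1×A + 1×B + 4×C: mass 35, value 165
Best: 182 sci.

182 sci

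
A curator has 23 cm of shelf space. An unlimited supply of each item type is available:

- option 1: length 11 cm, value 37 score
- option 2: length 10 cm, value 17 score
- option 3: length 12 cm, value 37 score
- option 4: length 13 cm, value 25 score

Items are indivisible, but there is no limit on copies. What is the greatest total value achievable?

Best value-per-unit is option 1 at 37/11, and filling with it alone uses length 2×11=22. No mix of the others beats 2×37 = 74.

74 score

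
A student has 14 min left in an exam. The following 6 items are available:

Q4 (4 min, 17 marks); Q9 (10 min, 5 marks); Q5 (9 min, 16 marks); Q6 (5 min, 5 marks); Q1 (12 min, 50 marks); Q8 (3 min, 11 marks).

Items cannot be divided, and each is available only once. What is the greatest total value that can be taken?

50 marks

Check high-value combinations within 14 min:
- Q1: time 12, value 50
- Q4+Q6+Q8: time 4+5+3=12, value 17+5+11=33
- Q4+Q5: time 4+9=13, value 17+16=33
Best: 50 marks.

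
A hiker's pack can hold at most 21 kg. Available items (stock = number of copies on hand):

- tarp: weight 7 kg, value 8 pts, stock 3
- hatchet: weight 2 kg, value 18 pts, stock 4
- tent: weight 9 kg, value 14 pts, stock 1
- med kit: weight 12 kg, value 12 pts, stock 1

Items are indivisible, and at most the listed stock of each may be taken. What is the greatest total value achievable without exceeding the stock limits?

Best selections within weight 21 and stock limits:
- 4×hatchet + 1×tent: weight 17, value 86
- 4×hatchet + 1×med kit: weight 20, value 84
- 1×tarp + 4×hatchet: weight 15, value 80
Best: 86 pts.

86 pts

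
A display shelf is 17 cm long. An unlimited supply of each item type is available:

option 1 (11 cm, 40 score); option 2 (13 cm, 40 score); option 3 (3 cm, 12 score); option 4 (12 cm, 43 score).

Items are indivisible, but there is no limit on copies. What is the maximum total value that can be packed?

64 score

Best value-per-unit is option 3 at 12/3; filling with it alone gives 5×12 = 60.
Optimal mix: 1×option 1 + 2×option 3 → length 17, value 64.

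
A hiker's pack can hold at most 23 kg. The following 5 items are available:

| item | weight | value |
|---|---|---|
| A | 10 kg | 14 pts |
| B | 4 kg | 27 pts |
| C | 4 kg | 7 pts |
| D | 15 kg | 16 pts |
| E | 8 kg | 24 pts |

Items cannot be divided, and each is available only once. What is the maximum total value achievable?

65 pts

This is a 0/1 knapsack; check combinations near the capacity.
- A+B+E: weight 10+4+8=22, value 14+27+24=65
- B+C+E: weight 4+4+8=16, value 27+7+24=58
- B+E: weight 4+8=12, value 27+24=51
Best: 65 pts.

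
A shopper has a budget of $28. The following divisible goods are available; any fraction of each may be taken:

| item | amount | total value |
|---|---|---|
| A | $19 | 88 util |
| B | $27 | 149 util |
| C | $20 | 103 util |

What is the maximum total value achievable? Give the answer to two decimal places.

154.15

Take in order of value per unit:
- B (149/27 per unit): all 27 → value 149, running total 149.00
- C (103/20 per unit): 1 of 20 → value 1×103/20 = 5.1500, running total 154.15
Total 154.15.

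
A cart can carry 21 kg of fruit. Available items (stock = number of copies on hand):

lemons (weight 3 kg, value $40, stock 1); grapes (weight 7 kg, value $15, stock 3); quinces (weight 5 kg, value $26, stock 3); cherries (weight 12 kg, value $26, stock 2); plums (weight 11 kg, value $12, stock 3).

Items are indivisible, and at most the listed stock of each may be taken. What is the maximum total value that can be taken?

$118

Best selections within weight 21 and stock limits:
- 1×lemons + 3×quinces: weight 18, value 118
- 1×lemons + 1×grapes + 2×quinces: weight 20, value 107
Best: $118.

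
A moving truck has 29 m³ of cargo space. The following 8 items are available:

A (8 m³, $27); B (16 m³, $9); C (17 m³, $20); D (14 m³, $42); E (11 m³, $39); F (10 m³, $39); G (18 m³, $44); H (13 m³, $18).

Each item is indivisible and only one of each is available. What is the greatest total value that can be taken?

This is a 0/1 knapsack; check combinations near the capacity.
- A+E+F: volume 8+11+10=29, value 27+39+39=105
- F+G: volume 10+18=28, value 39+44=83
- E+G: volume 11+18=29, value 39+44=83
- D+F: volume 14+10=24, value 42+39=81
- D+E: volume 14+11=25, value 42+39=81
Best: $105.

$105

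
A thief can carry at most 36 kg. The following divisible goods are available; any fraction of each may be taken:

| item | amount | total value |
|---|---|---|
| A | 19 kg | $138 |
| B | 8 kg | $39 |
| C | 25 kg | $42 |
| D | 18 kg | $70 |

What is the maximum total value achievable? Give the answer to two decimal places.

212.00

Take in order of value per unit:
- A (138/19 per unit): all 19 → value 138, running total 138.00
- B (39/8 per unit): all 8 → value 39, running total 177.00
- D (70/18 per unit): 9 of 18 → value 9×70/18 = 35.0000, running total 212.00
Total 212.00.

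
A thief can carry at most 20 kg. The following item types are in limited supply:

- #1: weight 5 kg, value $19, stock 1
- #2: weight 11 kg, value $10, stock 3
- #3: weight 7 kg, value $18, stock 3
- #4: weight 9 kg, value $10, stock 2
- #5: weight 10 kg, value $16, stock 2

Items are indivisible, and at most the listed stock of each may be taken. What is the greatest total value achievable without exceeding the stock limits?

$55

Top feasible selections:
- 1×#1 + 2×#3: weight 19, value 55
- 1×#1 + 1×#3: weight 12, value 37
Best: $55.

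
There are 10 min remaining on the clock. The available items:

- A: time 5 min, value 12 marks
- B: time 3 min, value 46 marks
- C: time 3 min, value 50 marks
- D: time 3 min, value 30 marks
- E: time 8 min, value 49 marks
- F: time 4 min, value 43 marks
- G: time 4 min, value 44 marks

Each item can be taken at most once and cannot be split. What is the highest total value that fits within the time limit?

This is a 0/1 knapsack; check combinations near the capacity.
- B+C+G: time 3+3+4=10, value 46+50+44=140
- B+C+F: time 3+3+4=10, value 46+50+43=139
- B+C+D: time 3+3+3=9, value 46+50+30=126
- C+D+G: time 3+3+4=10, value 50+30+44=124
- C+D+F: time 3+3+4=10, value 50+30+43=123
Best: 140 marks.

140 marks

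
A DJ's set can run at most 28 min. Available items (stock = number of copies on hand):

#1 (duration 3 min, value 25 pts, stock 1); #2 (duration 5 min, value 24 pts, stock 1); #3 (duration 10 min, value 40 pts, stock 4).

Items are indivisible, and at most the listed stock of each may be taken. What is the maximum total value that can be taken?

Best selections within duration 28 and stock limits:
- 1×#1 + 1×#2 + 2×#3: duration 28, value 129
- 1×#1 + 2×#3: duration 23, value 105
- 1×#2 + 2×#3: duration 25, value 104
- 1×#1 + 1×#2 + 1×#3: duration 18, value 89
Best: 129 pts.

129 pts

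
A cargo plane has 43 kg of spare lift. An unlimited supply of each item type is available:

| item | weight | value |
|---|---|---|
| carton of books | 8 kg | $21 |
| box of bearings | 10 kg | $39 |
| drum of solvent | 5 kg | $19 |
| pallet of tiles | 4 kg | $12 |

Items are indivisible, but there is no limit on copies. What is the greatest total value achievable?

$160

Best value-per-unit is box of bearings at 39/10; filling with it alone gives 4×39 = 156.
Optimal mix: 3×box of bearings + 1×drum of solvent + 2×pallet of tiles → weight 43, value 160.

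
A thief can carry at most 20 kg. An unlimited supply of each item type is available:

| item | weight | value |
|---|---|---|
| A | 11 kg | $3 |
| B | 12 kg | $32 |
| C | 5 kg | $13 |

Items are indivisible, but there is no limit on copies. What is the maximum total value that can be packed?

Best value-per-unit is B at 32/12; filling with it alone gives 1×32 = 32.
Optimal mix: 4×C → weight 20, value 52.

$52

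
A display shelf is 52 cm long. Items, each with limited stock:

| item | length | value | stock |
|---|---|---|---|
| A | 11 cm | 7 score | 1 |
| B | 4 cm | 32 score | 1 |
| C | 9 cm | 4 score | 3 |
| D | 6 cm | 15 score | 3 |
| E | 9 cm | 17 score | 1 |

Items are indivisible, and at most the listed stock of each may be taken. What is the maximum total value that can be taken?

105 score

Top feasible selections:
- 1×A + 1×B + 1×C + 3×D + 1×E: length 51, value 105
- 1×B + 2×C + 3×D + 1×E: length 49, value 102
Best: 105 score.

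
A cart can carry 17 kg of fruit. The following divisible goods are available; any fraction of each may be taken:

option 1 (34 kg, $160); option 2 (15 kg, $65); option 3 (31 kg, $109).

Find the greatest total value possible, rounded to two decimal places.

80.00

Take in order of value per unit:
- option 1 (160/34 per unit): 17 of 34 → value 17×160/34 = 80.0000, running total 80.00
Total 80.00.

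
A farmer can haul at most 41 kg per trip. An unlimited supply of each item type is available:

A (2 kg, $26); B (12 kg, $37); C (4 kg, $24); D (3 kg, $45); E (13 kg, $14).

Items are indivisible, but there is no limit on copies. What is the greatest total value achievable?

$611

Best value-per-unit is D at 45/3; filling with it alone gives 13×45 = 585.
Optimal mix: 1×A + 13×D → weight 41, value 611.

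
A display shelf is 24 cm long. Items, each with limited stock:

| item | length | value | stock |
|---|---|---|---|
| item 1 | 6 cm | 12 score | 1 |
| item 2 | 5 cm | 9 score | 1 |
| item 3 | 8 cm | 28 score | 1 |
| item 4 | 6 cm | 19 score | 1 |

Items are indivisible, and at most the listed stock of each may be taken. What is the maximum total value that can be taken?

59 score

Top feasible selections:
- 1×item 1 + 1×item 3 + 1×item 4: length 20, value 59
- 1×item 2 + 1×item 3 + 1×item 4: length 19, value 56
Best: 59 score.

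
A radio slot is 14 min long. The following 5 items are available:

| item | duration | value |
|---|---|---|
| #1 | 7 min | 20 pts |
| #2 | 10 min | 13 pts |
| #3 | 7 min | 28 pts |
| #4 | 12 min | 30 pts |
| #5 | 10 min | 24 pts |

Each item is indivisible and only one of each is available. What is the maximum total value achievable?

This is a 0/1 knapsack; check combinations near the capacity.
- #1+#3: duration 7+7=14, value 20+28=48
- #4: duration 12, value 30
- #3: duration 7, value 28
- #5: duration 10, value 24
- #1: duration 7, value 20
Best: 48 pts.

48 pts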